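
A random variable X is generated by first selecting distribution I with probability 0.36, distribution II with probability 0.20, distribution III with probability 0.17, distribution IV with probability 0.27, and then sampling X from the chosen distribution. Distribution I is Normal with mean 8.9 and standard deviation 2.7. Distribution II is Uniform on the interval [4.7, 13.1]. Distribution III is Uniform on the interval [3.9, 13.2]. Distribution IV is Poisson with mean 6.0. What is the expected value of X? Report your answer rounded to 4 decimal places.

8.0575

Component means — I: 8.9; II: 8.9; III: 8.55; IV: 6.
E[X] = 0.36·8.9 + 0.2·8.9 + 0.17·8.55 + 0.27·6 = 8.0575.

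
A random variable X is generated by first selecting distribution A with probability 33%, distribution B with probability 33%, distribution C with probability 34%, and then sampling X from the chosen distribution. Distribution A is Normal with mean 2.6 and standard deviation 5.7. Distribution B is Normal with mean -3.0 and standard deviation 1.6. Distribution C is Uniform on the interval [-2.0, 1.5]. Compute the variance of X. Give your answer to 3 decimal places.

Per component, A: μ=2.6, E[X²]=39.25; B: μ=-3, E[X²]=11.56; C: μ=-0.25, E[X²]=1.08333.
E[X] = 0.33·2.6 + 0.33·-3 + 0.34·-0.25 = -0.217.
E[X²] = 0.33·39.25 + 0.33·11.56 + 0.34·1.08333 = 17.1356.
Var(X) = E[X²] − (E[X])² = 17.1356 − 0.047089 = 17.0885.

17.089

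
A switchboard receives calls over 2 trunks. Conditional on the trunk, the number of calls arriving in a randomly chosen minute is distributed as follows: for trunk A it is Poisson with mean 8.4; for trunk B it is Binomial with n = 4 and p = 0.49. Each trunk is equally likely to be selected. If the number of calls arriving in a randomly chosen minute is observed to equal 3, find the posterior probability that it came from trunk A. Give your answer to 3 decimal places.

0.085

Likelihoods P(X=3 | ·): A: 0.0222133; B: 0.240004.
Posterior ∝ prior × likelihood. Numerator for A: 0.5·0.0222133 = 0.0111066.
Normalizing constant: 0.5·0.0222133 + 0.5·0.240004 = 0.131109.
P(A | observation) = 0.0111066 / 0.131109 = 0.0847133.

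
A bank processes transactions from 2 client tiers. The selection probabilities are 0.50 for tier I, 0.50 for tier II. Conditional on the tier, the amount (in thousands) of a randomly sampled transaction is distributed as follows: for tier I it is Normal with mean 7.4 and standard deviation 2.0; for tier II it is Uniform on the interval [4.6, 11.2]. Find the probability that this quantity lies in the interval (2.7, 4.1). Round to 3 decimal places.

0.020

Conditional on each tier, P(2.7 < X < 4.1): I: 0.0400848; II: 0.
By total probability, P(2.7 < X < 4.1) = 0.5·0.0400848 + 0.5·0 = 0.0200424.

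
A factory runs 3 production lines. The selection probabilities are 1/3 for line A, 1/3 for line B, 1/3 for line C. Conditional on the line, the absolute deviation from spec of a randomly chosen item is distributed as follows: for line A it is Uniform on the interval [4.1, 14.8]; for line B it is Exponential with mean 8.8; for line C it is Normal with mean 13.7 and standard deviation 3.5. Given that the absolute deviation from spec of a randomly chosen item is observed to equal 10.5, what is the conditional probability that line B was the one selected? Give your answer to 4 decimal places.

0.1698

Likelihoods f(10.5 | ·): A: 0.0934579; B: 0.0344608; C: 0.0750455.
Posterior ∝ prior × likelihood. Numerator for B: 0.333333·0.0344608 = 0.0114869.
Normalizing constant: 0.333333·0.0934579 + 0.333333·0.0344608 + 0.333333·0.0750455 = 0.0676547.
P(B | observation) = 0.0114869 / 0.0676547 = 0.169787.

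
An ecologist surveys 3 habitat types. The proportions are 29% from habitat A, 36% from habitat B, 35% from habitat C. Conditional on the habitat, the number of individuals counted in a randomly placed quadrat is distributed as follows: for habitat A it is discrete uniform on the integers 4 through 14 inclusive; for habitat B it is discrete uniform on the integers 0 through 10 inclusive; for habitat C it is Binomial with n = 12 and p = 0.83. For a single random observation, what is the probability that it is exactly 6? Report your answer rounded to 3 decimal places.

0.062

Conditional on each habitat, P(X = 6): A: 0.0909091; B: 0.0909091; C: 0.00729179.
By total probability, P(X = 6) = 0.29·0.0909091 + 0.36·0.0909091 + 0.35·0.00729179 = 0.061643.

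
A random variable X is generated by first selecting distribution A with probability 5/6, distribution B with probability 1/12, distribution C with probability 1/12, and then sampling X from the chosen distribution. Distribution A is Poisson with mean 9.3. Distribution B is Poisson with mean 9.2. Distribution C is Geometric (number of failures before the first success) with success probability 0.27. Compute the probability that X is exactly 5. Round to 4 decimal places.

Conditional on each component, P(X = 5): A: 0.0530023; B: 0.0554943; C: 0.0559729.
By total probability, P(X = 5) = 0.833333·0.0530023 + 0.0833333·0.0554943 + 0.0833333·0.0559729 = 0.0534575.

0.0535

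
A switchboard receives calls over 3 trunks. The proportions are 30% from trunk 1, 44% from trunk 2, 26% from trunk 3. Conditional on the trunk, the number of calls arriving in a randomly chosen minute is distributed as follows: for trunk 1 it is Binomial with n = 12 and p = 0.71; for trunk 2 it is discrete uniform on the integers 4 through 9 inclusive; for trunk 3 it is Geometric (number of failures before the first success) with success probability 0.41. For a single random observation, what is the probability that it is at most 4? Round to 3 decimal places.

0.317

Conditional on each trunk, P(X ≤ 4): 1: 0.00758551; 2: 0.166667; 3: 0.928508.
By total probability, P(X ≤ 4) = 0.3·0.00758551 + 0.44·0.166667 + 0.26·0.928508 = 0.317021.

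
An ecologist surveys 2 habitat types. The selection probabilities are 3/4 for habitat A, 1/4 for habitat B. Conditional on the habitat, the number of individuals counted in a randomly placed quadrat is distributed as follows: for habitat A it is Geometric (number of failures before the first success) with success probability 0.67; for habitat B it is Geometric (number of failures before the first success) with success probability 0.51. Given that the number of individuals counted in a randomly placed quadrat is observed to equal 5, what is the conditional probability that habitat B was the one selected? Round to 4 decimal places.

Likelihoods P(X=5 | ·): A: 0.00262207; B: 0.0144062.
Posterior ∝ prior × likelihood. Numerator for B: 0.25·0.0144062 = 0.00360156.
Normalizing constant: 0.75·0.00262207 + 0.25·0.0144062 = 0.00556811.
P(B | observation) = 0.00360156 / 0.00556811 = 0.646819.

0.6468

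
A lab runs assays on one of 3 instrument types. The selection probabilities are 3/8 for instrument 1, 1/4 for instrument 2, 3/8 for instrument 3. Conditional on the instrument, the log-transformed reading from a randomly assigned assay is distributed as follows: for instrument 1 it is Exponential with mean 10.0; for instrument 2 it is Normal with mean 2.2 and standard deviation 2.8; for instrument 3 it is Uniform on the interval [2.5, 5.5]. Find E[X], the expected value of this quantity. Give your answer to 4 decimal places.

Component means — 1: 10; 2: 2.2; 3: 4.
E[X] = 0.375·10 + 0.25·2.2 + 0.375·4 = 5.8.

5.8000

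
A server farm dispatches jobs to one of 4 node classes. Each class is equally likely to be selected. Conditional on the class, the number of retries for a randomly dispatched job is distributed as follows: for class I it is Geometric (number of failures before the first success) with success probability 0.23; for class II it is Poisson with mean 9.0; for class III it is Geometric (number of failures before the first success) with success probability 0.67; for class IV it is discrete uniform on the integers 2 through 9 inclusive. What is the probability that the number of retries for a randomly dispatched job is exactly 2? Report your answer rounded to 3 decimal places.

0.085

Conditional on each class, P(X = 2): I: 0.136367; II: 0.0049981; III: 0.072963; IV: 0.125.
By total probability, P(X = 2) = 0.25·0.136367 + 0.25·0.0049981 + 0.25·0.072963 + 0.25·0.125 = 0.084832.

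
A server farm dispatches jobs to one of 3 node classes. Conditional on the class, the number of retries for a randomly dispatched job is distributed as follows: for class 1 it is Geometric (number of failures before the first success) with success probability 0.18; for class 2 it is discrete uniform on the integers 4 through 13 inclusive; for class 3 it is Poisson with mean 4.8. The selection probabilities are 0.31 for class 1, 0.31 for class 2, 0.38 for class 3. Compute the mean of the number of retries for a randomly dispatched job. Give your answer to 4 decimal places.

5.8712

Component means — 1: 4.55556; 2: 8.5; 3: 4.8.
E[X] = 0.31·4.55556 + 0.31·8.5 + 0.38·4.8 = 5.87122.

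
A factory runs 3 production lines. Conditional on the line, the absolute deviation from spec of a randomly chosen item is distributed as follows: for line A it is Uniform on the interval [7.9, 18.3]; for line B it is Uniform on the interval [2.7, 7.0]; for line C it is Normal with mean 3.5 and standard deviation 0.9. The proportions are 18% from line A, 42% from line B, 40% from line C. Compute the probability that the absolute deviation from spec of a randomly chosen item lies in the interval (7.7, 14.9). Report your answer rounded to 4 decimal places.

0.1212

Conditional on each line, P(7.7 < X < 14.9): A: 0.673077; B: 0; C: 1.53063e-06.
By total probability, P(7.7 < X < 14.9) = 0.18·0.673077 + 0.42·0 + 0.4·1.53063e-06 = 0.121154.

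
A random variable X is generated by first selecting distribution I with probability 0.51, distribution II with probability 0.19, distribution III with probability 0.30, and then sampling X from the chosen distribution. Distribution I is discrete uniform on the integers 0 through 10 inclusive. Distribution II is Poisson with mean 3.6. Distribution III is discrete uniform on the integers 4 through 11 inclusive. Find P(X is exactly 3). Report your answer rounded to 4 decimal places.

0.0867

Conditional on each component, P(X = 3): I: 0.0909091; II: 0.212469; III: 0.
By total probability, P(X = 3) = 0.51·0.0909091 + 0.19·0.212469 + 0.3·0 = 0.0867328.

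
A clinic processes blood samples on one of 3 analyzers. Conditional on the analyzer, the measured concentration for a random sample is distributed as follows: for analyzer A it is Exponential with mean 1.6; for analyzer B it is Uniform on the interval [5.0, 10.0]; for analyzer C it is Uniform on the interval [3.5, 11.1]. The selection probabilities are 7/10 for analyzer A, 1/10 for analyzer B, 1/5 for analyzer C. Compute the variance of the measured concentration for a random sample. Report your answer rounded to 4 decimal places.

9.9491

Per component, A: μ=1.6, E[X²]=5.12; B: μ=7.5, E[X²]=58.3333; C: μ=7.3, E[X²]=58.1033.
E[X] = 0.7·1.6 + 0.1·7.5 + 0.2·7.3 = 3.33.
E[X²] = 0.7·5.12 + 0.1·58.3333 + 0.2·58.1033 = 21.038.
Var(X) = E[X²] − (E[X])² = 21.038 − 11.0889 = 9.9491.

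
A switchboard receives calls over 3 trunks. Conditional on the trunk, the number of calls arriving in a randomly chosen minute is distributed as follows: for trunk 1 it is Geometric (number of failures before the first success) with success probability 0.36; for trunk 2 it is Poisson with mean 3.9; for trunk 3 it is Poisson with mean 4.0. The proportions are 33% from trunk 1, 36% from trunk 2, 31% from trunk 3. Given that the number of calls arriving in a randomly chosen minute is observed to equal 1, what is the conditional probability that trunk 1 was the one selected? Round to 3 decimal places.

Likelihoods P(X=1 | ·): 1: 0.2304; 2: 0.0789435; 3: 0.0732626.
Posterior ∝ prior × likelihood. Numerator for 1: 0.33·0.2304 = 0.076032.
Normalizing constant: 0.33·0.2304 + 0.36·0.0789435 + 0.31·0.0732626 = 0.127163.
P(1 | observation) = 0.076032 / 0.127163 = 0.59791.

0.598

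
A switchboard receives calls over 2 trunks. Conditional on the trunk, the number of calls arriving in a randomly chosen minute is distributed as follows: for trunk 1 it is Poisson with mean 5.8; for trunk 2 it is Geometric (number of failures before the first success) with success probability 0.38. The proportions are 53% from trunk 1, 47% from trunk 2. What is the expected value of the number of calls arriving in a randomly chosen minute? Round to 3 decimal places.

3.841

Component means — 1: 5.8; 2: 1.63158.
E[X] = 0.53·5.8 + 0.47·1.63158 = 3.84084.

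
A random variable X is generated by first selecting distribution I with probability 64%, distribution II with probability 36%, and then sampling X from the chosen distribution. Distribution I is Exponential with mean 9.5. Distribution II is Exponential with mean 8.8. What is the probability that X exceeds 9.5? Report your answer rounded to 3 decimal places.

0.358

Conditional on each component, P(X > 9.5): I: 0.367879; II: 0.33975.
By total probability, P(X > 9.5) = 0.64·0.367879 + 0.36·0.33975 = 0.357753.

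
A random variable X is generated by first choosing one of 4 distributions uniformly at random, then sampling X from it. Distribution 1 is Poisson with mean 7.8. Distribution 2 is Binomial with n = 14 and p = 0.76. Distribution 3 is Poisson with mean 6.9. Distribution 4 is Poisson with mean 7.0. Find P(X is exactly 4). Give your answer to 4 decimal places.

Conditional on each component, P(X = 4): 1: 0.0631932; 2: 0.000211739; 3: 0.0951816; 4: 0.0912262.
By total probability, P(X = 4) = 0.25·0.0631932 + 0.25·0.000211739 + 0.25·0.0951816 + 0.25·0.0912262 = 0.0624532.

0.0625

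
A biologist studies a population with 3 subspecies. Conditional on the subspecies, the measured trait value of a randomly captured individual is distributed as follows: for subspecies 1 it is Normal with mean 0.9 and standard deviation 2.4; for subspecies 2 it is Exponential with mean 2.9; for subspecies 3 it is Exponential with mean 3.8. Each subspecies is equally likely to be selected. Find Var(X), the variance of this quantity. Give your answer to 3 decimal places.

11.006

Per component, 1: μ=0.9, E[X²]=6.57; 2: μ=2.9, E[X²]=16.82; 3: μ=3.8, E[X²]=28.88.
E[X] = 0.333333·0.9 + 0.333333·2.9 + 0.333333·3.8 = 2.53333.
E[X²] = 0.333333·6.57 + 0.333333·16.82 + 0.333333·28.88 = 17.4233.
Var(X) = E[X²] − (E[X])² = 17.4233 − 6.41778 = 11.0056.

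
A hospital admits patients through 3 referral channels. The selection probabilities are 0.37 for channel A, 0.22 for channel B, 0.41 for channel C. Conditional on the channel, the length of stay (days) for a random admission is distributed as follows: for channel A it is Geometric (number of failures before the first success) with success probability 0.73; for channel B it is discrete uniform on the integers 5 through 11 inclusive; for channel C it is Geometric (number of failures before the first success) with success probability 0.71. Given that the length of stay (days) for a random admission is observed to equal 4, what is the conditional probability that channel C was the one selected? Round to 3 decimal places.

Likelihoods P(X=4 | ·): A: 0.00387952; B: 0; C: 0.0050217.
Posterior ∝ prior × likelihood. Numerator for C: 0.41·0.0050217 = 0.00205889.
Normalizing constant: 0.37·0.00387952 + 0.22·0 + 0.41·0.0050217 = 0.00349432.
P(C | observation) = 0.00205889 / 0.00349432 = 0.589212.

0.589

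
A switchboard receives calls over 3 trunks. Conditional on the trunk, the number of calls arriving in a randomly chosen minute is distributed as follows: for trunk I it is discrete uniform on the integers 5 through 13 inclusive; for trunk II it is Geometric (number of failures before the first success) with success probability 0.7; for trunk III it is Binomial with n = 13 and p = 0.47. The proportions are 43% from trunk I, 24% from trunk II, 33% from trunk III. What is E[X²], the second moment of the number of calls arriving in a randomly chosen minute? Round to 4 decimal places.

51.2759

For each component E[X²] = Var + (mean)², giving I: 87.6667; II: 0.795918; III: 40.5704.
Overall E[X²] = 0.43·87.6667 + 0.24·0.795918 + 0.33·40.5704 = 51.2759.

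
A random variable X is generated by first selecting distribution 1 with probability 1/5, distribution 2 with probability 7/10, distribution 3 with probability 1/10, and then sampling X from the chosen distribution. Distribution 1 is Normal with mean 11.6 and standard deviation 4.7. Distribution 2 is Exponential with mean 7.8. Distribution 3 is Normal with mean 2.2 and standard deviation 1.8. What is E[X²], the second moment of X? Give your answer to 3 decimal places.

117.314

For each component E[X²] = Var + (mean)², giving 1: 156.65; 2: 121.68; 3: 8.08.
Overall E[X²] = 0.2·156.65 + 0.7·121.68 + 0.1·8.08 = 117.314.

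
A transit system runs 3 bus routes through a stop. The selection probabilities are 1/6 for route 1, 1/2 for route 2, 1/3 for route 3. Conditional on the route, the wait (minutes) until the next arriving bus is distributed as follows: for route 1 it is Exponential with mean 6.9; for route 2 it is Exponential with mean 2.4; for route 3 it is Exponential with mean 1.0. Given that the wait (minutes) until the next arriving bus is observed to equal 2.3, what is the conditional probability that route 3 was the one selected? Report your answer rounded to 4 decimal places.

0.2558

Likelihoods f(2.3 | ·): 1: 0.103845; 2: 0.159805; 3: 0.100259.
Posterior ∝ prior × likelihood. Numerator for 3: 0.333333·0.100259 = 0.0334196.
Normalizing constant: 0.166667·0.103845 + 0.5·0.159805 + 0.333333·0.100259 = 0.13063.
P(3 | observation) = 0.0334196 / 0.13063 = 0.255835.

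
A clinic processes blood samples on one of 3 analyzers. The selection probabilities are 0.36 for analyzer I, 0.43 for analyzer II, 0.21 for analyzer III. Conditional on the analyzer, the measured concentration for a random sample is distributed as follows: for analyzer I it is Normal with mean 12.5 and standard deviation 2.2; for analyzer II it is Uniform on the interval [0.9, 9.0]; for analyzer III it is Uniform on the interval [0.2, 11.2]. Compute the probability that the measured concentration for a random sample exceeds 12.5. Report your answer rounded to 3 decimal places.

Conditional on each analyzer, P(X > 12.5): I: 0.5; II: 0; III: 0.
By total probability, P(X > 12.5) = 0.36·0.5 + 0.43·0 + 0.21·0 = 0.18.

0.180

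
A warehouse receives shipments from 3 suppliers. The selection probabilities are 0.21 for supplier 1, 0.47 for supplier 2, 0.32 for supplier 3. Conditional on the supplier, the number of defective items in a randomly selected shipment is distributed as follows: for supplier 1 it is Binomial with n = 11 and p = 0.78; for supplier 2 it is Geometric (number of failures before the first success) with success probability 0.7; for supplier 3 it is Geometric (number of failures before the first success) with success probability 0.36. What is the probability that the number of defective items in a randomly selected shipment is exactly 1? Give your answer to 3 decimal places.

Conditional on each supplier, P(X = 1): 1: 2.27884e-06; 2: 0.21; 3: 0.2304.
By total probability, P(X = 1) = 0.21·2.27884e-06 + 0.47·0.21 + 0.32·0.2304 = 0.172428.

0.172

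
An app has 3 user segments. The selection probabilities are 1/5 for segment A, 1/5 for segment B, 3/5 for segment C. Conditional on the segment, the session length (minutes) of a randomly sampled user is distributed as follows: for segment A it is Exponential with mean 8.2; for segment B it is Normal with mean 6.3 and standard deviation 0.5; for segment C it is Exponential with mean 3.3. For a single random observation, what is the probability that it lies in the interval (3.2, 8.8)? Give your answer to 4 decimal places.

Conditional on each segment, P(3.2 < X < 8.8): A: 0.334969; B: 1; C: 0.309714.
By total probability, P(3.2 < X < 8.8) = 0.2·0.334969 + 0.2·1 + 0.6·0.309714 = 0.452822.

0.4528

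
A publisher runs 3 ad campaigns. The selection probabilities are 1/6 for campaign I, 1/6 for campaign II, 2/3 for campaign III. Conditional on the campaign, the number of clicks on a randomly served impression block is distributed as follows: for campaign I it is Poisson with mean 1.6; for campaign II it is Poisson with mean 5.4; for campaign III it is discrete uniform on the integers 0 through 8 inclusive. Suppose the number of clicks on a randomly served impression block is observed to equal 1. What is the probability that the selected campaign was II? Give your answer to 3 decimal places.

0.031

Likelihoods P(X=1 | ·): I: 0.323034; II: 0.0243895; III: 0.111111.
Posterior ∝ prior × likelihood. Numerator for II: 0.166667·0.0243895 = 0.00406492.
Normalizing constant: 0.166667·0.323034 + 0.166667·0.0243895 + 0.666667·0.111111 = 0.131978.
P(II | observation) = 0.00406492 / 0.131978 = 0.0308.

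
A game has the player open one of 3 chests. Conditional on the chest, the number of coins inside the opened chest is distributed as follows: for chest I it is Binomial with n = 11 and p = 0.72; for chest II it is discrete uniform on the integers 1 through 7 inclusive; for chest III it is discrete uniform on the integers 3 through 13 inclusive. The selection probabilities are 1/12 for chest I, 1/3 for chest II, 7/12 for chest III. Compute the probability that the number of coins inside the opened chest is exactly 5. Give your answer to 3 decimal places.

Conditional on each chest, P(X = 5): I: 0.0430777; II: 0.142857; III: 0.0909091.
By total probability, P(X = 5) = 0.0833333·0.0430777 + 0.333333·0.142857 + 0.583333·0.0909091 = 0.104239.

0.104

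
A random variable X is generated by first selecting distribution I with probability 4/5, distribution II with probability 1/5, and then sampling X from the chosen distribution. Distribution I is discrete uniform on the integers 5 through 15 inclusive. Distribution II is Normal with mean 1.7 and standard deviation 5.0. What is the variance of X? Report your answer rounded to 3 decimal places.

Per component, I: μ=10, E[X²]=110; II: μ=1.7, E[X²]=27.89.
E[X] = 0.8·10 + 0.2·1.7 = 8.34.
E[X²] = 0.8·110 + 0.2·27.89 = 93.578.
Var(X) = E[X²] − (E[X])² = 93.578 − 69.5556 = 24.0224.

24.022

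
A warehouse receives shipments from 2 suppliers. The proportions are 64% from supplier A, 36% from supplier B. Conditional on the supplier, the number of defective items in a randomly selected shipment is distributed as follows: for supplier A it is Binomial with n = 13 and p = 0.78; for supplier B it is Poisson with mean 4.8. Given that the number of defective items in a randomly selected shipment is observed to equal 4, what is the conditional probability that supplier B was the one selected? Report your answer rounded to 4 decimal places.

Likelihoods P(X=4 | ·): A: 0.000319513; B: 0.182029.
Posterior ∝ prior × likelihood. Numerator for B: 0.36·0.182029 = 0.0655304.
Normalizing constant: 0.64·0.000319513 + 0.36·0.182029 = 0.0657349.
P(B | observation) = 0.0655304 / 0.0657349 = 0.996889.

0.9969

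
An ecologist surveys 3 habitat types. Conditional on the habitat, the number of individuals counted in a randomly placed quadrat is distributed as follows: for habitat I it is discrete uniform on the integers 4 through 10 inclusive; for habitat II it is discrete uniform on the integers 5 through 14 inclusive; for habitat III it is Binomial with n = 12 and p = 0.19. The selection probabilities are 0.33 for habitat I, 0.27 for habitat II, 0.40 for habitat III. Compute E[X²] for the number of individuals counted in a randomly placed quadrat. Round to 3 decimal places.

For each component E[X²] = Var + (mean)², giving I: 53; II: 98.5; III: 7.0452.
Overall E[X²] = 0.33·53 + 0.27·98.5 + 0.4·7.0452 = 46.9031.

46.903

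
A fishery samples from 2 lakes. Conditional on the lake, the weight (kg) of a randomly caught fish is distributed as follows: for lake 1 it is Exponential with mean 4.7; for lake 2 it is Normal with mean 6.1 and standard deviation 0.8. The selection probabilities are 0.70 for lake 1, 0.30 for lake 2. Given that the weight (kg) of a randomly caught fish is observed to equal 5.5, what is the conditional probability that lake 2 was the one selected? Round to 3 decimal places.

0.710

Likelihoods f(5.5 | ·): 1: 0.0660215; 2: 0.376422.
Posterior ∝ prior × likelihood. Numerator for 2: 0.3·0.376422 = 0.112927.
Normalizing constant: 0.7·0.0660215 + 0.3·0.376422 = 0.159142.
P(2 | observation) = 0.112927 / 0.159142 = 0.709598.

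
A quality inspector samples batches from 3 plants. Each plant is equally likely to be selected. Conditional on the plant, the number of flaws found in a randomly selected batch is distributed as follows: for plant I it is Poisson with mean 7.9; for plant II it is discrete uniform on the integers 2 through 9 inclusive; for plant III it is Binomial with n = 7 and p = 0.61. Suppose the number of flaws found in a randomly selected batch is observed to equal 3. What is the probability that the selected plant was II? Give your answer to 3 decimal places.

Likelihoods P(X=3 | ·): I: 0.0304652; II: 0.125; III: 0.183788.
Posterior ∝ prior × likelihood. Numerator for II: 0.333333·0.125 = 0.0416667.
Normalizing constant: 0.333333·0.0304652 + 0.333333·0.125 + 0.333333·0.183788 = 0.113084.
P(II | observation) = 0.0416667 / 0.113084 = 0.368457.

0.368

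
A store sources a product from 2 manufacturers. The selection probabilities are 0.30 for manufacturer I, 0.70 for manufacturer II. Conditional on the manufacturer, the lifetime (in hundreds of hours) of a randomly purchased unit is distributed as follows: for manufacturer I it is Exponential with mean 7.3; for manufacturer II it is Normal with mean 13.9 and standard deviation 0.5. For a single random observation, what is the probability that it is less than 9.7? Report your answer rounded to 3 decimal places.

Conditional on each manufacturer, P(X < 9.7): I: 0.735196; II: 0.
By total probability, P(X < 9.7) = 0.3·0.735196 + 0.7·0 = 0.220559.

0.221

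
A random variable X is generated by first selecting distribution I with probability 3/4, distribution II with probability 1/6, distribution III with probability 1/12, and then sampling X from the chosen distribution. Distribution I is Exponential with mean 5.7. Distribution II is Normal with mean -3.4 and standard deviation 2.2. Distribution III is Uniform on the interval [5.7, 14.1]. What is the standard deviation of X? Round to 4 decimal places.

Per component, I: μ=5.7, E[X²]=64.98; II: μ=-3.4, E[X²]=16.4; III: μ=9.9, E[X²]=103.89.
E[X] = 0.75·5.7 + 0.166667·-3.4 + 0.0833333·9.9 = 4.53333.
E[X²] = 0.75·64.98 + 0.166667·16.4 + 0.0833333·103.89 = 60.1258.
Var(X) = E[X²] − (E[X])² = 60.1258 − 20.5511 = 39.5747.
SD(X) = √39.5747 = 6.29084.

6.2908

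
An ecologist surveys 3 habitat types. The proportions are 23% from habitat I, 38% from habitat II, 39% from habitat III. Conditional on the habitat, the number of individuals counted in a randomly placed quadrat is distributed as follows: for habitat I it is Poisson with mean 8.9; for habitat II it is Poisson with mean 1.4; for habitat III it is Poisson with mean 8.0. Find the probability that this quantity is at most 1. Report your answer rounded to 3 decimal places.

Conditional on each habitat, P(X ≤ 1): I: 0.00135025; II: 0.591833; III: 0.00301916.
By total probability, P(X ≤ 1) = 0.23·0.00135025 + 0.38·0.591833 + 0.39·0.00301916 = 0.226384.

0.226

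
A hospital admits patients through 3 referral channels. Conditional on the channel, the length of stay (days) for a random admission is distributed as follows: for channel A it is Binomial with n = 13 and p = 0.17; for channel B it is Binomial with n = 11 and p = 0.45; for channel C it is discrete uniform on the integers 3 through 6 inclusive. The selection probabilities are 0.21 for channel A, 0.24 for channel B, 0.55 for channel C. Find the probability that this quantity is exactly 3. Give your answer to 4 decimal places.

Conditional on each channel, P(X = 3): A: 0.218019; B: 0.125899; C: 0.25.
By total probability, P(X = 3) = 0.21·0.218019 + 0.24·0.125899 + 0.55·0.25 = 0.2135.

0.2135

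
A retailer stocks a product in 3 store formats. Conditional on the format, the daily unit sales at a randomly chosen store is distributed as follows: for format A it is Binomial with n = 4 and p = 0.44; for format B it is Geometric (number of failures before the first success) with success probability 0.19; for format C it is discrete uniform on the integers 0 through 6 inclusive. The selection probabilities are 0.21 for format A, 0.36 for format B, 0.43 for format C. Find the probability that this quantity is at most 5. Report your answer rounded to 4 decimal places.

Conditional on each format, P(X ≤ 5): A: 1; B: 0.71757; C: 0.857143.
By total probability, P(X ≤ 5) = 0.21·1 + 0.36·0.71757 + 0.43·0.857143 = 0.836897.

0.8369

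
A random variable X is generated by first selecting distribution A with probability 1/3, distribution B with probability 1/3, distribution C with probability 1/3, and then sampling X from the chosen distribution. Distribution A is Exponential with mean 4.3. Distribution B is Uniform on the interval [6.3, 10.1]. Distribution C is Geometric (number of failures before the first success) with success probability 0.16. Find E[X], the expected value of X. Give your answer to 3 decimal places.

Component means — A: 4.3; B: 8.2; C: 5.25.
E[X] = 0.333333·4.3 + 0.333333·8.2 + 0.333333·5.25 = 5.91667.

5.917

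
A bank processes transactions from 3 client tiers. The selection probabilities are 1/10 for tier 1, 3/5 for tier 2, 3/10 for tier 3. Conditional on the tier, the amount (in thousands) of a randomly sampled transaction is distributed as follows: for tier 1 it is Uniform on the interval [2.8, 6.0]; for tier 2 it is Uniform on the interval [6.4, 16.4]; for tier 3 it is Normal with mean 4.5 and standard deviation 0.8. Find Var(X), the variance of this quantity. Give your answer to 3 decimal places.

Per component, 1: μ=4.4, E[X²]=20.2133; 2: μ=11.4, E[X²]=138.293; 3: μ=4.5, E[X²]=20.89.
E[X] = 0.1·4.4 + 0.6·11.4 + 0.3·4.5 = 8.63.
E[X²] = 0.1·20.2133 + 0.6·138.293 + 0.3·20.89 = 91.2643.
Var(X) = E[X²] − (E[X])² = 91.2643 − 74.4769 = 16.7874.

16.787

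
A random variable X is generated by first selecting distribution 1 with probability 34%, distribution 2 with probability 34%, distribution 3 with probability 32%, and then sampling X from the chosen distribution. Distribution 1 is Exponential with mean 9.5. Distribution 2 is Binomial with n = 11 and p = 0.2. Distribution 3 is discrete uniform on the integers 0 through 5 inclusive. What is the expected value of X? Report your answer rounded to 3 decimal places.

4.778

Component means — 1: 9.5; 2: 2.2; 3: 2.5.
E[X] = 0.34·9.5 + 0.34·2.2 + 0.32·2.5 = 4.778.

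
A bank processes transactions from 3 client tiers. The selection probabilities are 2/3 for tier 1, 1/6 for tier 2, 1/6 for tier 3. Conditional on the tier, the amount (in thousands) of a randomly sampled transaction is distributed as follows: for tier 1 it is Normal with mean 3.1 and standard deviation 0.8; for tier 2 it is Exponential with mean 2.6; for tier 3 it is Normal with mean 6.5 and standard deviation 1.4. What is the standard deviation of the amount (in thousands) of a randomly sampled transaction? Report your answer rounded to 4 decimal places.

1.9012

Per component, 1: μ=3.1, E[X²]=10.25; 2: μ=2.6, E[X²]=13.52; 3: μ=6.5, E[X²]=44.21.
E[X] = 0.666667·3.1 + 0.166667·2.6 + 0.166667·6.5 = 3.58333.
E[X²] = 0.666667·10.25 + 0.166667·13.52 + 0.166667·44.21 = 16.455.
Var(X) = E[X²] − (E[X])² = 16.455 − 12.8403 = 3.61472.
SD(X) = √3.61472 = 1.90124.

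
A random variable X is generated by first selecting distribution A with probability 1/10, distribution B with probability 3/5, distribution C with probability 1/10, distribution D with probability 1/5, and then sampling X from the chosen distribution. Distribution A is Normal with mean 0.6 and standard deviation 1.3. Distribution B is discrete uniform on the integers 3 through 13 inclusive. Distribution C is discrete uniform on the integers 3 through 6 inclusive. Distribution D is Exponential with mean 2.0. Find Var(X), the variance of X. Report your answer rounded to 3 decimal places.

15.751

Per component, A: μ=0.6, E[X²]=2.05; B: μ=8, E[X²]=74; C: μ=4.5, E[X²]=21.5; D: μ=2, E[X²]=8.
E[X] = 0.1·0.6 + 0.6·8 + 0.1·4.5 + 0.2·2 = 5.71.
E[X²] = 0.1·2.05 + 0.6·74 + 0.1·21.5 + 0.2·8 = 48.355.
Var(X) = E[X²] − (E[X])² = 48.355 − 32.6041 = 15.7509.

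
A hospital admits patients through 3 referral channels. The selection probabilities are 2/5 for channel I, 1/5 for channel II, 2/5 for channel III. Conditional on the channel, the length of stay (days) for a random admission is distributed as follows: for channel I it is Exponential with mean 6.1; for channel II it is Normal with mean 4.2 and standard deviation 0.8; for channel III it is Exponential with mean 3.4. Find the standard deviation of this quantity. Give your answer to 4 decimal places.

4.5981

Per component, I: μ=6.1, E[X²]=74.42; II: μ=4.2, E[X²]=18.28; III: μ=3.4, E[X²]=23.12.
E[X] = 0.4·6.1 + 0.2·4.2 + 0.4·3.4 = 4.64.
E[X²] = 0.4·74.42 + 0.2·18.28 + 0.4·23.12 = 42.672.
Var(X) = E[X²] − (E[X])² = 42.672 − 21.5296 = 21.1424.
SD(X) = √21.1424 = 4.59809.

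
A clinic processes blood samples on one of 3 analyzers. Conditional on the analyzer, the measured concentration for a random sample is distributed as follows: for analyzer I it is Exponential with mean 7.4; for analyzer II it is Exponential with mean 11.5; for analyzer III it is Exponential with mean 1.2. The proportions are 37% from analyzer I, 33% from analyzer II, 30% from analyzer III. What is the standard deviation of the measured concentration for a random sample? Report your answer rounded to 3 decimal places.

Per component, I: μ=7.4, E[X²]=109.52; II: μ=11.5, E[X²]=264.5; III: μ=1.2, E[X²]=2.88.
E[X] = 0.37·7.4 + 0.33·11.5 + 0.3·1.2 = 6.893.
E[X²] = 0.37·109.52 + 0.33·264.5 + 0.3·2.88 = 128.671.
Var(X) = E[X²] − (E[X])² = 128.671 − 47.5134 = 81.158.
SD(X) = √81.158 = 9.00877.

9.009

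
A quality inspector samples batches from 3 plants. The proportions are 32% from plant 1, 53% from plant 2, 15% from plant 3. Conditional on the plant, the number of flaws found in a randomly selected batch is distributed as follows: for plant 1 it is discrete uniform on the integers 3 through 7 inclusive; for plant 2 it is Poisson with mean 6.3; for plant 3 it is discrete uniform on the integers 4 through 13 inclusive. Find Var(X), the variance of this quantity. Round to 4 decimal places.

Per component, 1: μ=5, E[X²]=27; 2: μ=6.3, E[X²]=45.99; 3: μ=8.5, E[X²]=80.5.
E[X] = 0.32·5 + 0.53·6.3 + 0.15·8.5 = 6.214.
E[X²] = 0.32·27 + 0.53·45.99 + 0.15·80.5 = 45.0897.
Var(X) = E[X²] − (E[X])² = 45.0897 − 38.6138 = 6.4759.

6.4759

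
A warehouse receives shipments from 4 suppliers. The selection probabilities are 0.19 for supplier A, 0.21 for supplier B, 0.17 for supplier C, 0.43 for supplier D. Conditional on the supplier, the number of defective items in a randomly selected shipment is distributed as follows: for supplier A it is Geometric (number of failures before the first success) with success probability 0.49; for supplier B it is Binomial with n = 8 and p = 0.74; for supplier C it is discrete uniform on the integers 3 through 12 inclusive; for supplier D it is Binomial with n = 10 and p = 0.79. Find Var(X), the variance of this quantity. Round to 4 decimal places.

Per component, A: μ=1.04082, E[X²]=3.20741; B: μ=5.92, E[X²]=36.5856; C: μ=7.5, E[X²]=64.5; D: μ=7.9, E[X²]=64.069.
E[X] = 0.19·1.04082 + 0.21·5.92 + 0.17·7.5 + 0.43·7.9 = 6.11296.
E[X²] = 0.19·3.20741 + 0.21·36.5856 + 0.17·64.5 + 0.43·64.069 = 46.8071.
Var(X) = E[X²] − (E[X])² = 46.8071 − 37.3682 = 9.43883.

9.4388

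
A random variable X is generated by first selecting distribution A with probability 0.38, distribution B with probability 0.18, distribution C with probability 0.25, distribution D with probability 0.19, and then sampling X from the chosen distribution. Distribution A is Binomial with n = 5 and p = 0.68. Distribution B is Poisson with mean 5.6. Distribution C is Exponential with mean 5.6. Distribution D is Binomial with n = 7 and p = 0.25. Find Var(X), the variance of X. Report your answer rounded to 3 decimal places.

11.709

Per component, A: μ=3.4, E[X²]=12.648; B: μ=5.6, E[X²]=36.96; C: μ=5.6, E[X²]=62.72; D: μ=1.75, E[X²]=4.375.
E[X] = 0.38·3.4 + 0.18·5.6 + 0.25·5.6 + 0.19·1.75 = 4.0325.
E[X²] = 0.38·12.648 + 0.18·36.96 + 0.25·62.72 + 0.19·4.375 = 27.9703.
Var(X) = E[X²] − (E[X])² = 27.9703 − 16.2611 = 11.7092.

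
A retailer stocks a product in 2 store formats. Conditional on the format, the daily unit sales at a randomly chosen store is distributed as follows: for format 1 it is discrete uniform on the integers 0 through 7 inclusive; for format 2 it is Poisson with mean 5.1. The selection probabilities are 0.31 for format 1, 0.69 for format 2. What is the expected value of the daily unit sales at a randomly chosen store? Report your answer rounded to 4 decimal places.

Component means — 1: 3.5; 2: 5.1.
E[X] = 0.31·3.5 + 0.69·5.1 = 4.604.

4.6040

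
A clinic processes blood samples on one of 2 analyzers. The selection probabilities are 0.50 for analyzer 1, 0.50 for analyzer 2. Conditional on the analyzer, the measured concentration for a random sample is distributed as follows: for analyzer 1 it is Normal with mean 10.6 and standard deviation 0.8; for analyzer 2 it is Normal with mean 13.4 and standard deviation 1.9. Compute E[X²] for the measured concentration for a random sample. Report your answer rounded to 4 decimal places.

148.0850

For each component E[X²] = Var + (mean)², giving 1: 113; 2: 183.17.
Overall E[X²] = 0.5·113 + 0.5·183.17 = 148.085.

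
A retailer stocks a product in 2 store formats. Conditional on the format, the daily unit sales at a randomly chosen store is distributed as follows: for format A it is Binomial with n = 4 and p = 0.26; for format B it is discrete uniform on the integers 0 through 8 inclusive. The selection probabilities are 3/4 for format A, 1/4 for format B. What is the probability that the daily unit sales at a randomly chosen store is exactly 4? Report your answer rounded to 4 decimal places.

0.0312

Conditional on each format, P(X = 4): A: 0.00456976; B: 0.111111.
By total probability, P(X = 4) = 0.75·0.00456976 + 0.25·0.111111 = 0.0312051.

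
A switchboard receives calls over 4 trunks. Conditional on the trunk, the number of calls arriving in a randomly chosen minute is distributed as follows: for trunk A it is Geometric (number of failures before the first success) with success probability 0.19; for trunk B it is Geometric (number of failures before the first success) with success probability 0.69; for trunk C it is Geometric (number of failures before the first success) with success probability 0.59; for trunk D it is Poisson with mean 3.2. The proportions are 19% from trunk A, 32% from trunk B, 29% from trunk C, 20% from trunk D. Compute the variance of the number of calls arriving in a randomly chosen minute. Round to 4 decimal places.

7.9358

Per component, A: μ=4.26316, E[X²]=40.6122; B: μ=0.449275, E[X²]=0.852972; C: μ=0.694915, E[X²]=1.66073; D: μ=3.2, E[X²]=13.44.
E[X] = 0.19·4.26316 + 0.32·0.449275 + 0.29·0.694915 + 0.2·3.2 = 1.79529.
E[X²] = 0.19·40.6122 + 0.32·0.852972 + 0.29·1.66073 + 0.2·13.44 = 11.1589.
Var(X) = E[X²] − (E[X])² = 11.1589 − 3.22308 = 7.9358.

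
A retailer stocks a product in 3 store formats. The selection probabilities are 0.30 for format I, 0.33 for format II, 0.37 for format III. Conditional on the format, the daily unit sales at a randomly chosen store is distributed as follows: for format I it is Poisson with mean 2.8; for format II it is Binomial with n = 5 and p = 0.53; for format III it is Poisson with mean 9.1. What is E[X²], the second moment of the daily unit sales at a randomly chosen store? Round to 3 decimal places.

39.927

For each component E[X²] = Var + (mean)², giving I: 10.64; II: 8.268; III: 91.91.
Overall E[X²] = 0.3·10.64 + 0.33·8.268 + 0.37·91.91 = 39.9271.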